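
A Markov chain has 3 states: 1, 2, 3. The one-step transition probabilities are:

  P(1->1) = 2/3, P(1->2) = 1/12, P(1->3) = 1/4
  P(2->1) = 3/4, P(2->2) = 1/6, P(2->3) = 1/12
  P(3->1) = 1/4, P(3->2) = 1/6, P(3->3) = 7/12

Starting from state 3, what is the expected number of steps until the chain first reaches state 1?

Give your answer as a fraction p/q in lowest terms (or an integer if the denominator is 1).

Answer: 3

Derivation:
Let h_i = expected steps to first reach 1 from state i.
Boundary: h_1 = 0.
First-step equations for the other states:
  h_2 = 1 + 3/4*h_1 + 1/6*h_2 + 1/12*h_3
  h_3 = 1 + 1/4*h_1 + 1/6*h_2 + 7/12*h_3

Substituting h_1 = 0 and rearranging gives the linear system (I - Q) h = 1:
  [5/6, -1/12] . (h_2, h_3) = 1
  [-1/6, 5/12] . (h_2, h_3) = 1

Solving yields:
  h_2 = 3/2
  h_3 = 3

Starting state is 3, so the expected hitting time is h_3 = 3.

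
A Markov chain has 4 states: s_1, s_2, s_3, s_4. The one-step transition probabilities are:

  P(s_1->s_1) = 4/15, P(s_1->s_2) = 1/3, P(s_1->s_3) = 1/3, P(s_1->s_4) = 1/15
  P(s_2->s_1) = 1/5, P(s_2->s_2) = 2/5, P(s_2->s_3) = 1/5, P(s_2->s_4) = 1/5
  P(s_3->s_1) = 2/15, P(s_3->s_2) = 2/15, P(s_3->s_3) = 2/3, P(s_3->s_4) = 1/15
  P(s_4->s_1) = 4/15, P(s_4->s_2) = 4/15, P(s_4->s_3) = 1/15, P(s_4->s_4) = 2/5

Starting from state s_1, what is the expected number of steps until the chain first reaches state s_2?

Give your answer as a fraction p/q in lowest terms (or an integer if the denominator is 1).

Let h_i = expected steps to first reach s_2 from state i.
Boundary: h_s_2 = 0.
First-step equations for the other states:
  h_s_1 = 1 + 4/15*h_s_1 + 1/3*h_s_2 + 1/3*h_s_3 + 1/15*h_s_4
  h_s_3 = 1 + 2/15*h_s_1 + 2/15*h_s_2 + 2/3*h_s_3 + 1/15*h_s_4
  h_s_4 = 1 + 4/15*h_s_1 + 4/15*h_s_2 + 1/15*h_s_3 + 2/5*h_s_4

Substituting h_s_2 = 0 and rearranging gives the linear system (I - Q) h = 1:
  [11/15, -1/3, -1/15] . (h_s_1, h_s_3, h_s_4) = 1
  [-2/15, 1/3, -1/15] . (h_s_1, h_s_3, h_s_4) = 1
  [-4/15, -1/15, 3/5] . (h_s_1, h_s_3, h_s_4) = 1

Solving yields:
  h_s_1 = 375/88
  h_s_3 = 975/176
  h_s_4 = 735/176

Starting state is s_1, so the expected hitting time is h_s_1 = 375/88.

Answer: 375/88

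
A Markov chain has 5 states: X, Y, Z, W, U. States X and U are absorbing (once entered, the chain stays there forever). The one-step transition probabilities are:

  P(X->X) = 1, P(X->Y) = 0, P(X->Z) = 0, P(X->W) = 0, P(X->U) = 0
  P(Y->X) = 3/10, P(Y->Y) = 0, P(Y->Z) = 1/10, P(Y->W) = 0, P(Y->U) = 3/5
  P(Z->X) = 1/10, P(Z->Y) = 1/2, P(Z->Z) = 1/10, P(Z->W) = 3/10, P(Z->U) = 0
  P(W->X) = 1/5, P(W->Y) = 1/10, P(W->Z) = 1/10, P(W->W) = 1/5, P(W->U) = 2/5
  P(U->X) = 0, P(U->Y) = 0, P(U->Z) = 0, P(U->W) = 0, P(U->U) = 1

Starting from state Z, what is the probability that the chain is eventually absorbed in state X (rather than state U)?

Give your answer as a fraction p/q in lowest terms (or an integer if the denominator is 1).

Answer: 269/647

Derivation:
Let a_i = P(absorbed in X | start in state i).
Boundary conditions: a_X = 1, a_U = 0.
For each transient state i, a_i = sum_j P(i->j) * a_j:
  a_Y = 3/10*a_X + 0*a_Y + 1/10*a_Z + 0*a_W + 3/5*a_U
  a_Z = 1/10*a_X + 1/2*a_Y + 1/10*a_Z + 3/10*a_W + 0*a_U
  a_W = 1/5*a_X + 1/10*a_Y + 1/10*a_Z + 1/5*a_W + 2/5*a_U

Substituting a_X = 1 and a_U = 0, rearrange to (I - Q) a = r where r[i] = P(i -> X):
  [1, -1/10, 0] . (a_Y, a_Z, a_W) = 3/10
  [-1/2, 9/10, -3/10] . (a_Y, a_Z, a_W) = 1/10
  [-1/10, -1/10, 4/5] . (a_Y, a_Z, a_W) = 1/5

Solving yields:
  a_Y = 221/647
  a_Z = 269/647
  a_W = 223/647

Starting state is Z, so the absorption probability is a_Z = 269/647.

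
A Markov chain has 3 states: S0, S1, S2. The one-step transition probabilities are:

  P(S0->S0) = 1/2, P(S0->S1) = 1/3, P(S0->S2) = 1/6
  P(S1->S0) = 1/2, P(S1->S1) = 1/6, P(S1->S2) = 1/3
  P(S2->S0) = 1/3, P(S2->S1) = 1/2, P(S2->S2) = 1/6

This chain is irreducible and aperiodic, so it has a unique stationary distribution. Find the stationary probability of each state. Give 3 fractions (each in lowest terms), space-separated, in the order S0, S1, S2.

Answer: 19/41 13/41 9/41

Derivation:
The stationary distribution satisfies pi = pi * P, i.e.:
  pi_S0 = 1/2*pi_S0 + 1/2*pi_S1 + 1/3*pi_S2
  pi_S1 = 1/3*pi_S0 + 1/6*pi_S1 + 1/2*pi_S2
  pi_S2 = 1/6*pi_S0 + 1/3*pi_S1 + 1/6*pi_S2
with normalization: pi_S0 + pi_S1 + pi_S2 = 1.

Using the first 2 balance equations plus normalization, the linear system A*pi = b is:
  [-1/2, 1/2, 1/3] . pi = 0
  [1/3, -5/6, 1/2] . pi = 0
  [1, 1, 1] . pi = 1

Solving yields:
  pi_S0 = 19/41
  pi_S1 = 13/41
  pi_S2 = 9/41

Verification (pi * P):
  19/41*1/2 + 13/41*1/2 + 9/41*1/3 = 19/41 = pi_S0  (ok)
  19/41*1/3 + 13/41*1/6 + 9/41*1/2 = 13/41 = pi_S1  (ok)
  19/41*1/6 + 13/41*1/3 + 9/41*1/6 = 9/41 = pi_S2  (ok)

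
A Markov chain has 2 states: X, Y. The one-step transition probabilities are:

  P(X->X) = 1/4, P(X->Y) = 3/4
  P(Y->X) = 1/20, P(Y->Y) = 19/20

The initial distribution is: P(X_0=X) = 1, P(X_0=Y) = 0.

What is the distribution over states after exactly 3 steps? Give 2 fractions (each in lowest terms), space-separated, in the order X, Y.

Answer: 7/100 93/100

Derivation:
Propagating the distribution step by step (d_{t+1} = d_t * P):
d_0 = (X=1, Y=0)
  d_1[X] = 1*1/4 + 0*1/20 = 1/4
  d_1[Y] = 1*3/4 + 0*19/20 = 3/4
d_1 = (X=1/4, Y=3/4)
  d_2[X] = 1/4*1/4 + 3/4*1/20 = 1/10
  d_2[Y] = 1/4*3/4 + 3/4*19/20 = 9/10
d_2 = (X=1/10, Y=9/10)
  d_3[X] = 1/10*1/4 + 9/10*1/20 = 7/100
  d_3[Y] = 1/10*3/4 + 9/10*19/20 = 93/100
d_3 = (X=7/100, Y=93/100)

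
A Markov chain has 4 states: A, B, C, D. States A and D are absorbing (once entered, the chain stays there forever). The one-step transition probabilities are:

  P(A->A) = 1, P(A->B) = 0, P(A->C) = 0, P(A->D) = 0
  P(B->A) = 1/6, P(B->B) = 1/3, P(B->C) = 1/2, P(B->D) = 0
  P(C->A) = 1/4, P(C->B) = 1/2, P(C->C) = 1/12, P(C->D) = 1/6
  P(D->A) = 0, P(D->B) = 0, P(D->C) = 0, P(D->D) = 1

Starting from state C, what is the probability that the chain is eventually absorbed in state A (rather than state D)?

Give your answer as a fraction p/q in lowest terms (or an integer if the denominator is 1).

Answer: 9/13

Derivation:
Let a_i = P(absorbed in A | start in state i).
Boundary conditions: a_A = 1, a_D = 0.
For each transient state i, a_i = sum_j P(i->j) * a_j:
  a_B = 1/6*a_A + 1/3*a_B + 1/2*a_C + 0*a_D
  a_C = 1/4*a_A + 1/2*a_B + 1/12*a_C + 1/6*a_D

Substituting a_A = 1 and a_D = 0, rearrange to (I - Q) a = r where r[i] = P(i -> A):
  [2/3, -1/2] . (a_B, a_C) = 1/6
  [-1/2, 11/12] . (a_B, a_C) = 1/4

Solving yields:
  a_B = 10/13
  a_C = 9/13

Starting state is C, so the absorption probability is a_C = 9/13.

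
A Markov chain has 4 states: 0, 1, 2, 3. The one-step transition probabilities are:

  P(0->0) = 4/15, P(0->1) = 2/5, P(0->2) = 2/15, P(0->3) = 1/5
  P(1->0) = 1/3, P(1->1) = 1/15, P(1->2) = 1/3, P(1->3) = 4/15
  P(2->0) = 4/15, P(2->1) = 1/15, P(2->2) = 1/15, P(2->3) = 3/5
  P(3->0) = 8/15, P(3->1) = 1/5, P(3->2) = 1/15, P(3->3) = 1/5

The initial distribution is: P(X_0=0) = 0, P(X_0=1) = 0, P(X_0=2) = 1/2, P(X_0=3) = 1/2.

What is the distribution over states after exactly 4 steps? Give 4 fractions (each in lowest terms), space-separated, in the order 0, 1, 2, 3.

Propagating the distribution step by step (d_{t+1} = d_t * P):
d_0 = (0=0, 1=0, 2=1/2, 3=1/2)
  d_1[0] = 0*4/15 + 0*1/3 + 1/2*4/15 + 1/2*8/15 = 2/5
  d_1[1] = 0*2/5 + 0*1/15 + 1/2*1/15 + 1/2*1/5 = 2/15
  d_1[2] = 0*2/15 + 0*1/3 + 1/2*1/15 + 1/2*1/15 = 1/15
  d_1[3] = 0*1/5 + 0*4/15 + 1/2*3/5 + 1/2*1/5 = 2/5
d_1 = (0=2/5, 1=2/15, 2=1/15, 3=2/5)
  d_2[0] = 2/5*4/15 + 2/15*1/3 + 1/15*4/15 + 2/5*8/15 = 86/225
  d_2[1] = 2/5*2/5 + 2/15*1/15 + 1/15*1/15 + 2/5*1/5 = 19/75
  d_2[2] = 2/5*2/15 + 2/15*1/3 + 1/15*1/15 + 2/5*1/15 = 29/225
  d_2[3] = 2/5*1/5 + 2/15*4/15 + 1/15*3/5 + 2/5*1/5 = 53/225
d_2 = (0=86/225, 1=19/75, 2=29/225, 3=53/225)
  d_3[0] = 86/225*4/15 + 19/75*1/3 + 29/225*4/15 + 53/225*8/15 = 1169/3375
  d_3[1] = 86/225*2/5 + 19/75*1/15 + 29/225*1/15 + 53/225*1/5 = 761/3375
  d_3[2] = 86/225*2/15 + 19/75*1/3 + 29/225*1/15 + 53/225*1/15 = 539/3375
  d_3[3] = 86/225*1/5 + 19/75*4/15 + 29/225*3/5 + 53/225*1/5 = 302/1125
d_3 = (0=1169/3375, 1=761/3375, 2=539/3375, 3=302/1125)
  d_4[0] = 1169/3375*4/15 + 761/3375*1/3 + 539/3375*4/15 + 302/1125*8/15 = 3577/10125
  d_4[1] = 1169/3375*2/5 + 761/3375*1/15 + 539/3375*1/15 + 302/1125*1/5 = 11032/50625
  d_4[2] = 1169/3375*2/15 + 761/3375*1/3 + 539/3375*1/15 + 302/1125*1/15 = 7588/50625
  d_4[3] = 1169/3375*1/5 + 761/3375*4/15 + 539/3375*3/5 + 302/1125*1/5 = 2824/10125
d_4 = (0=3577/10125, 1=11032/50625, 2=7588/50625, 3=2824/10125)

Answer: 3577/10125 11032/50625 7588/50625 2824/10125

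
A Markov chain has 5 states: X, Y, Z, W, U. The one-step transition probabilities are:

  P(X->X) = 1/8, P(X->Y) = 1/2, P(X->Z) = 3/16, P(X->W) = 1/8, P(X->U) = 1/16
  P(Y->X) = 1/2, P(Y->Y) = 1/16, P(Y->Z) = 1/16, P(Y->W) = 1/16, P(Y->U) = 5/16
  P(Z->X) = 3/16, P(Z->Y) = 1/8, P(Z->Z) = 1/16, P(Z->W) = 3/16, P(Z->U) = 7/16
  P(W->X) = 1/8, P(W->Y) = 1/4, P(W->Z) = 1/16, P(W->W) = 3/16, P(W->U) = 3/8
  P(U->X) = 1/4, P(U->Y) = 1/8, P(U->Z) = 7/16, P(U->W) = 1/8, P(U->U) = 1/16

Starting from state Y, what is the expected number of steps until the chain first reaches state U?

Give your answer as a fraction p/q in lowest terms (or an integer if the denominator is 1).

Let h_i = expected steps to first reach U from state i.
Boundary: h_U = 0.
First-step equations for the other states:
  h_X = 1 + 1/8*h_X + 1/2*h_Y + 3/16*h_Z + 1/8*h_W + 1/16*h_U
  h_Y = 1 + 1/2*h_X + 1/16*h_Y + 1/16*h_Z + 1/16*h_W + 5/16*h_U
  h_Z = 1 + 3/16*h_X + 1/8*h_Y + 1/16*h_Z + 3/16*h_W + 7/16*h_U
  h_W = 1 + 1/8*h_X + 1/4*h_Y + 1/16*h_Z + 3/16*h_W + 3/8*h_U

Substituting h_U = 0 and rearranging gives the linear system (I - Q) h = 1:
  [7/8, -1/2, -3/16, -1/8] . (h_X, h_Y, h_Z, h_W) = 1
  [-1/2, 15/16, -1/16, -1/16] . (h_X, h_Y, h_Z, h_W) = 1
  [-3/16, -1/8, 15/16, -3/16] . (h_X, h_Y, h_Z, h_W) = 1
  [-1/8, -1/4, -1/16, 13/16] . (h_X, h_Y, h_Z, h_W) = 1

Solving yields:
  h_X = 96128/21097
  h_Y = 83008/21097
  h_Z = 67088/21097
  h_W = 71456/21097

Starting state is Y, so the expected hitting time is h_Y = 83008/21097.

Answer: 83008/21097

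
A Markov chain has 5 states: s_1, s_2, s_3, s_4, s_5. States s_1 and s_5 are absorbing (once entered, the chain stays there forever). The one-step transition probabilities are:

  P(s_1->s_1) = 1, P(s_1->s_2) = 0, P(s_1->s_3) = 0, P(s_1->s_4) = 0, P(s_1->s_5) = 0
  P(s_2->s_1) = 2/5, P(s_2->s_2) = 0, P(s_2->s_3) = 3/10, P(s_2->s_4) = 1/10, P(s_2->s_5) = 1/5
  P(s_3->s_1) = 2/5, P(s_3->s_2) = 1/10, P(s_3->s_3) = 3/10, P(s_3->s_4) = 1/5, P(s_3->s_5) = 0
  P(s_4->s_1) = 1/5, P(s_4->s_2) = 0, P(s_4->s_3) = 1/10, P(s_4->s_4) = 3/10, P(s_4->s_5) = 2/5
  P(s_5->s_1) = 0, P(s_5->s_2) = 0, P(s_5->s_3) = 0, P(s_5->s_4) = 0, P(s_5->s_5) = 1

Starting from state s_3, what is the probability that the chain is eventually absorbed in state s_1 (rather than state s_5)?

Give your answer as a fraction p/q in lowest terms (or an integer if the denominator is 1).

Answer: 25/32

Derivation:
Let a_i = P(absorbed in s_1 | start in state i).
Boundary conditions: a_s_1 = 1, a_s_5 = 0.
For each transient state i, a_i = sum_j P(i->j) * a_j:
  a_s_2 = 2/5*a_s_1 + 0*a_s_2 + 3/10*a_s_3 + 1/10*a_s_4 + 1/5*a_s_5
  a_s_3 = 2/5*a_s_1 + 1/10*a_s_2 + 3/10*a_s_3 + 1/5*a_s_4 + 0*a_s_5
  a_s_4 = 1/5*a_s_1 + 0*a_s_2 + 1/10*a_s_3 + 3/10*a_s_4 + 2/5*a_s_5

Substituting a_s_1 = 1 and a_s_5 = 0, rearrange to (I - Q) a = r where r[i] = P(i -> s_1):
  [1, -3/10, -1/10] . (a_s_2, a_s_3, a_s_4) = 2/5
  [-1/10, 7/10, -1/5] . (a_s_2, a_s_3, a_s_4) = 2/5
  [0, -1/10, 7/10] . (a_s_2, a_s_3, a_s_4) = 1/5

Solving yields:
  a_s_2 = 151/224
  a_s_3 = 25/32
  a_s_4 = 89/224

Starting state is s_3, so the absorption probability is a_s_3 = 25/32.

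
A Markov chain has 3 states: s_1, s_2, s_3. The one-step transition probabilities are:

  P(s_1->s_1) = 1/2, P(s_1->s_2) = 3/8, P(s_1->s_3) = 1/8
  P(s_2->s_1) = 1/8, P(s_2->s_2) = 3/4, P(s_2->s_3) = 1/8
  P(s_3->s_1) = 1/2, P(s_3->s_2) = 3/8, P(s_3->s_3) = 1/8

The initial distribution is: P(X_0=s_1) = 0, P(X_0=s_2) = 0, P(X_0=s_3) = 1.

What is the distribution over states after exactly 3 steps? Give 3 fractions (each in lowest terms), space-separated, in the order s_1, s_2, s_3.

Answer: 157/512 291/512 1/8

Derivation:
Propagating the distribution step by step (d_{t+1} = d_t * P):
d_0 = (s_1=0, s_2=0, s_3=1)
  d_1[s_1] = 0*1/2 + 0*1/8 + 1*1/2 = 1/2
  d_1[s_2] = 0*3/8 + 0*3/4 + 1*3/8 = 3/8
  d_1[s_3] = 0*1/8 + 0*1/8 + 1*1/8 = 1/8
d_1 = (s_1=1/2, s_2=3/8, s_3=1/8)
  d_2[s_1] = 1/2*1/2 + 3/8*1/8 + 1/8*1/2 = 23/64
  d_2[s_2] = 1/2*3/8 + 3/8*3/4 + 1/8*3/8 = 33/64
  d_2[s_3] = 1/2*1/8 + 3/8*1/8 + 1/8*1/8 = 1/8
d_2 = (s_1=23/64, s_2=33/64, s_3=1/8)
  d_3[s_1] = 23/64*1/2 + 33/64*1/8 + 1/8*1/2 = 157/512
  d_3[s_2] = 23/64*3/8 + 33/64*3/4 + 1/8*3/8 = 291/512
  d_3[s_3] = 23/64*1/8 + 33/64*1/8 + 1/8*1/8 = 1/8
d_3 = (s_1=157/512, s_2=291/512, s_3=1/8)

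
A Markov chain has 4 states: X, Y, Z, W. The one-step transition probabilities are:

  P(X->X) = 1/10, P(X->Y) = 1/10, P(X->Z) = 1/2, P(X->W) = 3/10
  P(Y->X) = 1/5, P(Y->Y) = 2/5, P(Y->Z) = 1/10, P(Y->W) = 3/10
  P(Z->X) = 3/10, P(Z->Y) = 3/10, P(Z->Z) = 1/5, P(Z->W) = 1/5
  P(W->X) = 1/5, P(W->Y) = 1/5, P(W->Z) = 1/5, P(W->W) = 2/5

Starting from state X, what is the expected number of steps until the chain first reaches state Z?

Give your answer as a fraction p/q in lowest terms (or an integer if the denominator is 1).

Answer: 105/34

Derivation:
Let h_i = expected steps to first reach Z from state i.
Boundary: h_Z = 0.
First-step equations for the other states:
  h_X = 1 + 1/10*h_X + 1/10*h_Y + 1/2*h_Z + 3/10*h_W
  h_Y = 1 + 1/5*h_X + 2/5*h_Y + 1/10*h_Z + 3/10*h_W
  h_W = 1 + 1/5*h_X + 1/5*h_Y + 1/5*h_Z + 2/5*h_W

Substituting h_Z = 0 and rearranging gives the linear system (I - Q) h = 1:
  [9/10, -1/10, -3/10] . (h_X, h_Y, h_W) = 1
  [-1/5, 3/5, -3/10] . (h_X, h_Y, h_W) = 1
  [-1/5, -1/5, 3/5] . (h_X, h_Y, h_W) = 1

Solving yields:
  h_X = 105/34
  h_Y = 165/34
  h_W = 220/51

Starting state is X, so the expected hitting time is h_X = 105/34.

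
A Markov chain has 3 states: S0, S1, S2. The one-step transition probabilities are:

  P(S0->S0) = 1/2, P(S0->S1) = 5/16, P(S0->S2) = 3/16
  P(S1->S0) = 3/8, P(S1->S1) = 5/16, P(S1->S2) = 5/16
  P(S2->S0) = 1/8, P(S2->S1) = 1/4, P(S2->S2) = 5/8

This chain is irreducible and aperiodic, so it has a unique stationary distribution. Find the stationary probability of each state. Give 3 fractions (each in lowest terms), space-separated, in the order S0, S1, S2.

The stationary distribution satisfies pi = pi * P, i.e.:
  pi_S0 = 1/2*pi_S0 + 3/8*pi_S1 + 1/8*pi_S2
  pi_S1 = 5/16*pi_S0 + 5/16*pi_S1 + 1/4*pi_S2
  pi_S2 = 3/16*pi_S0 + 5/16*pi_S1 + 5/8*pi_S2
with normalization: pi_S0 + pi_S1 + pi_S2 = 1.

Using the first 2 balance equations plus normalization, the linear system A*pi = b is:
  [-1/2, 3/8, 1/8] . pi = 0
  [5/16, -11/16, 1/4] . pi = 0
  [1, 1, 1] . pi = 1

Solving yields:
  pi_S0 = 23/73
  pi_S1 = 21/73
  pi_S2 = 29/73

Verification (pi * P):
  23/73*1/2 + 21/73*3/8 + 29/73*1/8 = 23/73 = pi_S0  (ok)
  23/73*5/16 + 21/73*5/16 + 29/73*1/4 = 21/73 = pi_S1  (ok)
  23/73*3/16 + 21/73*5/16 + 29/73*5/8 = 29/73 = pi_S2  (ok)

Answer: 23/73 21/73 29/73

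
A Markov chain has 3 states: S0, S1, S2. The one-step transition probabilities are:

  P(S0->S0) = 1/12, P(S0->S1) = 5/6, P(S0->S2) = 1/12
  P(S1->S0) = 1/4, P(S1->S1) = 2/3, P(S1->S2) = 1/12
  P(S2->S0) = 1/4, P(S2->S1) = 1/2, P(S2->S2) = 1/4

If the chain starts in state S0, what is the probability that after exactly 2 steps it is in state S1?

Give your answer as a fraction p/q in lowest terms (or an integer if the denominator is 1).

Answer: 2/3

Derivation:
Computing P^2 by repeated multiplication:
P^1 =
  S0: [1/12, 5/6, 1/12]
  S1: [1/4, 2/3, 1/12]
  S2: [1/4, 1/2, 1/4]
P^2 =
  S0: [17/72, 2/3, 7/72]
  S1: [5/24, 25/36, 7/72]
  S2: [5/24, 2/3, 1/8]

(P^2)[S0 -> S1] = 2/3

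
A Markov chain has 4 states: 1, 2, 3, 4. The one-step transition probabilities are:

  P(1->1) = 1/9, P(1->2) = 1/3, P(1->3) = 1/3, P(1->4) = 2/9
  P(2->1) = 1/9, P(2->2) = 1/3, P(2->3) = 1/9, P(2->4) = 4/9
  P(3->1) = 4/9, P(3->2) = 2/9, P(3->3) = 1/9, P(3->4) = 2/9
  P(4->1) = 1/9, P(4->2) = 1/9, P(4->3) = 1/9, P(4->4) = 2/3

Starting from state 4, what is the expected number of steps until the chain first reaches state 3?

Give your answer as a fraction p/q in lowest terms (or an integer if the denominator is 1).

Answer: 81/11

Derivation:
Let h_i = expected steps to first reach 3 from state i.
Boundary: h_3 = 0.
First-step equations for the other states:
  h_1 = 1 + 1/9*h_1 + 1/3*h_2 + 1/3*h_3 + 2/9*h_4
  h_2 = 1 + 1/9*h_1 + 1/3*h_2 + 1/9*h_3 + 4/9*h_4
  h_4 = 1 + 1/9*h_1 + 1/9*h_2 + 1/9*h_3 + 2/3*h_4

Substituting h_3 = 0 and rearranging gives the linear system (I - Q) h = 1:
  [8/9, -1/3, -2/9] . (h_1, h_2, h_4) = 1
  [-1/9, 2/3, -4/9] . (h_1, h_2, h_4) = 1
  [-1/9, -1/9, 1/3] . (h_1, h_2, h_4) = 1

Solving yields:
  h_1 = 63/11
  h_2 = 81/11
  h_4 = 81/11

Starting state is 4, so the expected hitting time is h_4 = 81/11.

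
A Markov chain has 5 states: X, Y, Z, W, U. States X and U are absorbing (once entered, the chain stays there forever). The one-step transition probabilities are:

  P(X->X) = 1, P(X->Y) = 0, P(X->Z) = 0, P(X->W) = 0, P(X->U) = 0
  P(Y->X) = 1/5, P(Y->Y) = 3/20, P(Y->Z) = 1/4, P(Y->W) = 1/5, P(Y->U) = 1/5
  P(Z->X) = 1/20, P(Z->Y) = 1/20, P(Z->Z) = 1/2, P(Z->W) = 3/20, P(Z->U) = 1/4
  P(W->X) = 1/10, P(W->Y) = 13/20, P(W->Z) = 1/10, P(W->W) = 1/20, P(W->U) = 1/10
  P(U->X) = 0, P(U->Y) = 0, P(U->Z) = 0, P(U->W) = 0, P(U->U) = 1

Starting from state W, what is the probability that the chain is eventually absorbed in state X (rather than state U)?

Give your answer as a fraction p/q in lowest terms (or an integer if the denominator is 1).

Let a_i = P(absorbed in X | start in state i).
Boundary conditions: a_X = 1, a_U = 0.
For each transient state i, a_i = sum_j P(i->j) * a_j:
  a_Y = 1/5*a_X + 3/20*a_Y + 1/4*a_Z + 1/5*a_W + 1/5*a_U
  a_Z = 1/20*a_X + 1/20*a_Y + 1/2*a_Z + 3/20*a_W + 1/4*a_U
  a_W = 1/10*a_X + 13/20*a_Y + 1/10*a_Z + 1/20*a_W + 1/10*a_U

Substituting a_X = 1 and a_U = 0, rearrange to (I - Q) a = r where r[i] = P(i -> X):
  [17/20, -1/4, -1/5] . (a_Y, a_Z, a_W) = 1/5
  [-1/20, 1/2, -3/20] . (a_Y, a_Z, a_W) = 1/20
  [-13/20, -1/10, 19/20] . (a_Y, a_Z, a_W) = 1/10

Solving yields:
  a_Y = 949/2310
  a_Z = 613/2310
  a_W = 29/70

Starting state is W, so the absorption probability is a_W = 29/70.

Answer: 29/70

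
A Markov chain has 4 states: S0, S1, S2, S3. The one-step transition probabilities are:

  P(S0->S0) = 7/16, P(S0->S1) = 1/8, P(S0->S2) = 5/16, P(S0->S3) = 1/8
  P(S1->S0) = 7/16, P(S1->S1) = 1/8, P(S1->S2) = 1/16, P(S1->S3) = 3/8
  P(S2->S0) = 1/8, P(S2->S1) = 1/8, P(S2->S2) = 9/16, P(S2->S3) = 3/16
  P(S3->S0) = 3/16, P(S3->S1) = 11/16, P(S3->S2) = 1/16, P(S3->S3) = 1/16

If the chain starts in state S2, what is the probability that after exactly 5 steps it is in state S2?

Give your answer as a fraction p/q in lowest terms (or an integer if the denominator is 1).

Computing P^5 by repeated multiplication:
P^1 =
  S0: [7/16, 1/8, 5/16, 1/8]
  S1: [7/16, 1/8, 1/16, 3/8]
  S2: [1/8, 1/8, 9/16, 3/16]
  S3: [3/16, 11/16, 1/16, 1/16]
P^2 =
  S0: [79/256, 25/128, 21/64, 43/256]
  S1: [83/256, 43/128, 13/64, 35/256]
  S2: [55/256, 59/256, 3/8, 23/128]
  S3: [103/256, 41/256, 9/64, 19/64]
P^3 =
  S0: [75/256, 899/4096, 311/1024, 753/4096]
  S1: [87/256, 827/4096, 251/1024, 873/4096]
  S2: [141/512, 463/2048, 311/1024, 399/2048]
  S3: [327/1024, 299/1024, 239/1024, 159/1024]
P^4 =
  S0: [1215/4096, 14969/65536, 589/2048, 12279/65536]
  S1: [315/1024, 16049/65536, 553/2048, 11631/65536]
  S2: [4815/16384, 7687/32768, 145/512, 6171/32768]
  S3: [5337/16384, 3479/16384, 1061/4096, 831/4096]
P^5 =
  S0: [78849/262144, 241583/1048576, 4595/16384, 197517/1048576]
  S1: [80937/262144, 235751/1048576, 281/1024, 201333/1048576]
  S2: [39573/131072, 121075/524288, 18191/65536, 99393/524288]
  S3: [20043/65536, 15671/65536, 17921/65536, 11901/65536]

(P^5)[S2 -> S2] = 18191/65536

Answer: 18191/65536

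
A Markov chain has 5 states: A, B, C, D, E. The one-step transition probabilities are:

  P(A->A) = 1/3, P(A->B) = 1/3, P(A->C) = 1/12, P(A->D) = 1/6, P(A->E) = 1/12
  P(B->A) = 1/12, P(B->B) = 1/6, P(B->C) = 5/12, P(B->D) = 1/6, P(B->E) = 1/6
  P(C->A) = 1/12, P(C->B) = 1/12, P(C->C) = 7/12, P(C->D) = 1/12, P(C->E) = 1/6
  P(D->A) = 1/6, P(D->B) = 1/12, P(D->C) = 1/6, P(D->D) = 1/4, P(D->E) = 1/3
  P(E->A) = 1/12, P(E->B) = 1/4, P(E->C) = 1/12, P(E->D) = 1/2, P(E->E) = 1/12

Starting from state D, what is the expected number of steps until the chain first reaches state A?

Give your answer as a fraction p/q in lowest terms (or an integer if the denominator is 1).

Answer: 7038/793

Derivation:
Let h_i = expected steps to first reach A from state i.
Boundary: h_A = 0.
First-step equations for the other states:
  h_B = 1 + 1/12*h_A + 1/6*h_B + 5/12*h_C + 1/6*h_D + 1/6*h_E
  h_C = 1 + 1/12*h_A + 1/12*h_B + 7/12*h_C + 1/12*h_D + 1/6*h_E
  h_D = 1 + 1/6*h_A + 1/12*h_B + 1/6*h_C + 1/4*h_D + 1/3*h_E
  h_E = 1 + 1/12*h_A + 1/4*h_B + 1/12*h_C + 1/2*h_D + 1/12*h_E

Substituting h_A = 0 and rearranging gives the linear system (I - Q) h = 1:
  [5/6, -5/12, -1/6, -1/6] . (h_B, h_C, h_D, h_E) = 1
  [-1/12, 5/12, -1/12, -1/6] . (h_B, h_C, h_D, h_E) = 1
  [-1/12, -1/6, 3/4, -1/3] . (h_B, h_C, h_D, h_E) = 1
  [-1/4, -1/12, -1/2, 11/12] . (h_B, h_C, h_D, h_E) = 1

Solving yields:
  h_B = 7818/793
  h_C = 7896/793
  h_D = 7038/793
  h_E = 7554/793

Starting state is D, so the expected hitting time is h_D = 7038/793.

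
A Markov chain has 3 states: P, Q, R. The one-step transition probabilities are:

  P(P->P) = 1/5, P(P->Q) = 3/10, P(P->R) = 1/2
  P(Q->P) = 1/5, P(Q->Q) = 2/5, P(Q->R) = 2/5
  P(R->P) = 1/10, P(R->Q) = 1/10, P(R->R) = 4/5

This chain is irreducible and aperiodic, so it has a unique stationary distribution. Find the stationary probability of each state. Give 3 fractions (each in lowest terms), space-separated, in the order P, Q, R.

Answer: 8/61 11/61 42/61

Derivation:
The stationary distribution satisfies pi = pi * P, i.e.:
  pi_P = 1/5*pi_P + 1/5*pi_Q + 1/10*pi_R
  pi_Q = 3/10*pi_P + 2/5*pi_Q + 1/10*pi_R
  pi_R = 1/2*pi_P + 2/5*pi_Q + 4/5*pi_R
with normalization: pi_P + pi_Q + pi_R = 1.

Using the first 2 balance equations plus normalization, the linear system A*pi = b is:
  [-4/5, 1/5, 1/10] . pi = 0
  [3/10, -3/5, 1/10] . pi = 0
  [1, 1, 1] . pi = 1

Solving yields:
  pi_P = 8/61
  pi_Q = 11/61
  pi_R = 42/61

Verification (pi * P):
  8/61*1/5 + 11/61*1/5 + 42/61*1/10 = 8/61 = pi_P  (ok)
  8/61*3/10 + 11/61*2/5 + 42/61*1/10 = 11/61 = pi_Q  (ok)
  8/61*1/2 + 11/61*2/5 + 42/61*4/5 = 42/61 = pi_R  (ok)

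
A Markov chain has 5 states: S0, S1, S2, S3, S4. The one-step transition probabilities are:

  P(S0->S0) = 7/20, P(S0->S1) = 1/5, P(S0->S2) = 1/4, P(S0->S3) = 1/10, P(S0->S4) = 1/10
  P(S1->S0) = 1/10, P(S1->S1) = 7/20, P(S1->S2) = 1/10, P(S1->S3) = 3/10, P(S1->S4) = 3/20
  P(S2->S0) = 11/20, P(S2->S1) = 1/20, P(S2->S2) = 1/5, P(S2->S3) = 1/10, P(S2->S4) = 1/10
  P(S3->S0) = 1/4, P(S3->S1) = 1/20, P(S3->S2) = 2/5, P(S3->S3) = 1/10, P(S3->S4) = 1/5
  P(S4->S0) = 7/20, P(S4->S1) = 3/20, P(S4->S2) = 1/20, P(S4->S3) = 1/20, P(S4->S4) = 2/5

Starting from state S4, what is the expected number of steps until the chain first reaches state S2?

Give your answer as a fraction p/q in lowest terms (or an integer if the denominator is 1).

Answer: 128140/20373

Derivation:
Let h_i = expected steps to first reach S2 from state i.
Boundary: h_S2 = 0.
First-step equations for the other states:
  h_S0 = 1 + 7/20*h_S0 + 1/5*h_S1 + 1/4*h_S2 + 1/10*h_S3 + 1/10*h_S4
  h_S1 = 1 + 1/10*h_S0 + 7/20*h_S1 + 1/10*h_S2 + 3/10*h_S3 + 3/20*h_S4
  h_S3 = 1 + 1/4*h_S0 + 1/20*h_S1 + 2/5*h_S2 + 1/10*h_S3 + 1/5*h_S4
  h_S4 = 1 + 7/20*h_S0 + 3/20*h_S1 + 1/20*h_S2 + 1/20*h_S3 + 2/5*h_S4

Substituting h_S2 = 0 and rearranging gives the linear system (I - Q) h = 1:
  [13/20, -1/5, -1/10, -1/10] . (h_S0, h_S1, h_S3, h_S4) = 1
  [-1/10, 13/20, -3/10, -3/20] . (h_S0, h_S1, h_S3, h_S4) = 1
  [-1/4, -1/20, 9/10, -1/5] . (h_S0, h_S1, h_S3, h_S4) = 1
  [-7/20, -3/20, -1/20, 3/5] . (h_S0, h_S1, h_S3, h_S4) = 1

Solving yields:
  h_S0 = 99740/20373
  h_S1 = 115600/20373
  h_S3 = 85240/20373
  h_S4 = 128140/20373

Starting state is S4, so the expected hitting time is h_S4 = 128140/20373.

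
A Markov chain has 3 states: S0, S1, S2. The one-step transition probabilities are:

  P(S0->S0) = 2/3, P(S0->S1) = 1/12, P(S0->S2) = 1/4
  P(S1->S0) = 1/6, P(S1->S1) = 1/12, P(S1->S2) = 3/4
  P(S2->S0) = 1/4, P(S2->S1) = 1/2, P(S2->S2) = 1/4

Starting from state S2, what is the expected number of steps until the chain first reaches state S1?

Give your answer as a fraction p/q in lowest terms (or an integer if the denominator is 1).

Let h_i = expected steps to first reach S1 from state i.
Boundary: h_S1 = 0.
First-step equations for the other states:
  h_S0 = 1 + 2/3*h_S0 + 1/12*h_S1 + 1/4*h_S2
  h_S2 = 1 + 1/4*h_S0 + 1/2*h_S1 + 1/4*h_S2

Substituting h_S1 = 0 and rearranging gives the linear system (I - Q) h = 1:
  [1/3, -1/4] . (h_S0, h_S2) = 1
  [-1/4, 3/4] . (h_S0, h_S2) = 1

Solving yields:
  h_S0 = 16/3
  h_S2 = 28/9

Starting state is S2, so the expected hitting time is h_S2 = 28/9.

Answer: 28/9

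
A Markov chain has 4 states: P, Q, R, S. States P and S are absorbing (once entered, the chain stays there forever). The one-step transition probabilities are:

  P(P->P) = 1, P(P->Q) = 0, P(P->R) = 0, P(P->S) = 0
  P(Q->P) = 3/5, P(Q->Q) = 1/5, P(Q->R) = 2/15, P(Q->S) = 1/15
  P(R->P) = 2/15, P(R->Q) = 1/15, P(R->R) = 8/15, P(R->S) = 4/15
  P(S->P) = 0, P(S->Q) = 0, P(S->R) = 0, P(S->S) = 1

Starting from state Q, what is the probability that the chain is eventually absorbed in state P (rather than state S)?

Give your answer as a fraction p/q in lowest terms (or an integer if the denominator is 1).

Let a_i = P(absorbed in P | start in state i).
Boundary conditions: a_P = 1, a_S = 0.
For each transient state i, a_i = sum_j P(i->j) * a_j:
  a_Q = 3/5*a_P + 1/5*a_Q + 2/15*a_R + 1/15*a_S
  a_R = 2/15*a_P + 1/15*a_Q + 8/15*a_R + 4/15*a_S

Substituting a_P = 1 and a_S = 0, rearrange to (I - Q) a = r where r[i] = P(i -> P):
  [4/5, -2/15] . (a_Q, a_R) = 3/5
  [-1/15, 7/15] . (a_Q, a_R) = 2/15

Solving yields:
  a_Q = 67/82
  a_R = 33/82

Starting state is Q, so the absorption probability is a_Q = 67/82.

Answer: 67/82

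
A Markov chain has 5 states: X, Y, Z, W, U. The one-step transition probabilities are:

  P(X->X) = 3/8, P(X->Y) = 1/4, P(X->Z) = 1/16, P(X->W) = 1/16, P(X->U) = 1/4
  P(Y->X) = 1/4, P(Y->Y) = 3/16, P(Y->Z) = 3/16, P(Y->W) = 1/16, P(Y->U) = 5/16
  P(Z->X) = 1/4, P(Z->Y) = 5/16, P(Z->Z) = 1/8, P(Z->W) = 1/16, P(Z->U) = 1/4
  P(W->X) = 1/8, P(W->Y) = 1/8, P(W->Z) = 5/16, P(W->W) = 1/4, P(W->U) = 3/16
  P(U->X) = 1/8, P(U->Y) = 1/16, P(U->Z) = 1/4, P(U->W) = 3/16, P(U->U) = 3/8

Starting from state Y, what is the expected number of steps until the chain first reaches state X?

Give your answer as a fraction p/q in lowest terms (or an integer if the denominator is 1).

Answer: 544/107

Derivation:
Let h_i = expected steps to first reach X from state i.
Boundary: h_X = 0.
First-step equations for the other states:
  h_Y = 1 + 1/4*h_X + 3/16*h_Y + 3/16*h_Z + 1/16*h_W + 5/16*h_U
  h_Z = 1 + 1/4*h_X + 5/16*h_Y + 1/8*h_Z + 1/16*h_W + 1/4*h_U
  h_W = 1 + 1/8*h_X + 1/8*h_Y + 5/16*h_Z + 1/4*h_W + 3/16*h_U
  h_U = 1 + 1/8*h_X + 1/16*h_Y + 1/4*h_Z + 3/16*h_W + 3/8*h_U

Substituting h_X = 0 and rearranging gives the linear system (I - Q) h = 1:
  [13/16, -3/16, -1/16, -5/16] . (h_Y, h_Z, h_W, h_U) = 1
  [-5/16, 7/8, -1/16, -1/4] . (h_Y, h_Z, h_W, h_U) = 1
  [-1/8, -5/16, 3/4, -3/16] . (h_Y, h_Z, h_W, h_U) = 1
  [-1/16, -1/4, -3/16, 5/8] . (h_Y, h_Z, h_W, h_U) = 1

Solving yields:
  h_Y = 544/107
  h_Z = 2696/535
  h_W = 3072/535
  h_U = 3128/535

Starting state is Y, so the expected hitting time is h_Y = 544/107.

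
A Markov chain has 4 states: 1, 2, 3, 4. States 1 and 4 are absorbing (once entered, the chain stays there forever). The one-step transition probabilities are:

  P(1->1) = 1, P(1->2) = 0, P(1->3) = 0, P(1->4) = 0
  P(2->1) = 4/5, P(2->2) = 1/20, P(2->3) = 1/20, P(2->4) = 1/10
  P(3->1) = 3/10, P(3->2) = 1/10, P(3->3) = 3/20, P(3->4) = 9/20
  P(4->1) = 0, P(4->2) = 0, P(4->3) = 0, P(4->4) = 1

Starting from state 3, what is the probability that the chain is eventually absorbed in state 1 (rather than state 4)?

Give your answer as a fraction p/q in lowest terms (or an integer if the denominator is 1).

Answer: 146/321

Derivation:
Let a_i = P(absorbed in 1 | start in state i).
Boundary conditions: a_1 = 1, a_4 = 0.
For each transient state i, a_i = sum_j P(i->j) * a_j:
  a_2 = 4/5*a_1 + 1/20*a_2 + 1/20*a_3 + 1/10*a_4
  a_3 = 3/10*a_1 + 1/10*a_2 + 3/20*a_3 + 9/20*a_4

Substituting a_1 = 1 and a_4 = 0, rearrange to (I - Q) a = r where r[i] = P(i -> 1):
  [19/20, -1/20] . (a_2, a_3) = 4/5
  [-1/10, 17/20] . (a_2, a_3) = 3/10

Solving yields:
  a_2 = 278/321
  a_3 = 146/321

Starting state is 3, so the absorption probability is a_3 = 146/321.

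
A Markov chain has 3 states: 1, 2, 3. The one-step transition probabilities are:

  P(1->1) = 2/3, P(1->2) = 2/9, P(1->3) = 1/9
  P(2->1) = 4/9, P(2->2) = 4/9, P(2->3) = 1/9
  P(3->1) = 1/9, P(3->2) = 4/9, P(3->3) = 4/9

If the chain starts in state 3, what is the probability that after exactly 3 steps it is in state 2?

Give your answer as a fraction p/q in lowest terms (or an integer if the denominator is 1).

Computing P^3 by repeated multiplication:
P^1 =
  1: [2/3, 2/9, 1/9]
  2: [4/9, 4/9, 1/9]
  3: [1/9, 4/9, 4/9]
P^2 =
  1: [5/9, 8/27, 4/27]
  2: [41/81, 28/81, 4/27]
  3: [26/81, 34/81, 7/27]
P^3 =
  1: [14/27, 26/81, 13/81]
  2: [370/729, 242/729, 13/81]
  3: [313/729, 272/729, 16/81]

(P^3)[3 -> 2] = 272/729

Answer: 272/729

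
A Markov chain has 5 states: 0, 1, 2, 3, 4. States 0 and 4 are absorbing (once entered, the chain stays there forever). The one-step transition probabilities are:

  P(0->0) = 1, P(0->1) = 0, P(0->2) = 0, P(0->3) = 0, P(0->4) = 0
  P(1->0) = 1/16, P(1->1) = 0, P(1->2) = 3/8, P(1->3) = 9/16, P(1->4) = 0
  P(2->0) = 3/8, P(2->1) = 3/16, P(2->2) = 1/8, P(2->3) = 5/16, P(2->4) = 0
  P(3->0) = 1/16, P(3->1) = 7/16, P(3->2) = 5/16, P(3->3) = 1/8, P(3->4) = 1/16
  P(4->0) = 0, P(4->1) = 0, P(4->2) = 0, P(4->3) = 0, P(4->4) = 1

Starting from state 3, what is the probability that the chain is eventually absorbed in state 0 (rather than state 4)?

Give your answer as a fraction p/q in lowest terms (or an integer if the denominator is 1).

Let a_i = P(absorbed in 0 | start in state i).
Boundary conditions: a_0 = 1, a_4 = 0.
For each transient state i, a_i = sum_j P(i->j) * a_j:
  a_1 = 1/16*a_0 + 0*a_1 + 3/8*a_2 + 9/16*a_3 + 0*a_4
  a_2 = 3/8*a_0 + 3/16*a_1 + 1/8*a_2 + 5/16*a_3 + 0*a_4
  a_3 = 1/16*a_0 + 7/16*a_1 + 5/16*a_2 + 1/8*a_3 + 1/16*a_4

Substituting a_0 = 1 and a_4 = 0, rearrange to (I - Q) a = r where r[i] = P(i -> 0):
  [1, -3/8, -9/16] . (a_1, a_2, a_3) = 1/16
  [-3/16, 7/8, -5/16] . (a_1, a_2, a_3) = 3/8
  [-7/16, -5/16, 7/8] . (a_1, a_2, a_3) = 1/16

Solving yields:
  a_1 = 367/419
  a_2 = 1150/1257
  a_3 = 1051/1257

Starting state is 3, so the absorption probability is a_3 = 1051/1257.

Answer: 1051/1257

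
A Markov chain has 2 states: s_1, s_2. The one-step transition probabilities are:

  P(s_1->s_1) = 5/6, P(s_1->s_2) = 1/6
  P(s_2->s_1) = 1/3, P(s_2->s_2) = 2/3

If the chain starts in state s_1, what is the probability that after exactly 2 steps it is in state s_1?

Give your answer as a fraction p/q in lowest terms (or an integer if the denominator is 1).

Computing P^2 by repeated multiplication:
P^1 =
  s_1: [5/6, 1/6]
  s_2: [1/3, 2/3]
P^2 =
  s_1: [3/4, 1/4]
  s_2: [1/2, 1/2]

(P^2)[s_1 -> s_1] = 3/4

Answer: 3/4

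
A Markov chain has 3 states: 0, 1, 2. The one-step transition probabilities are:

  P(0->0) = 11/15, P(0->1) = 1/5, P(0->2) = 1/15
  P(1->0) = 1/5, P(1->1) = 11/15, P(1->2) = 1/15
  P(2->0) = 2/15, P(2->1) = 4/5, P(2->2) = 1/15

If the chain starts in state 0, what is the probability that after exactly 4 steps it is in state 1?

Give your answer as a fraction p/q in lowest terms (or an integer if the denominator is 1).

Computing P^4 by repeated multiplication:
P^1 =
  0: [11/15, 1/5, 1/15]
  1: [1/5, 11/15, 1/15]
  2: [2/15, 4/5, 1/15]
P^2 =
  0: [44/75, 26/75, 1/15]
  1: [68/225, 142/225, 1/15]
  2: [4/15, 2/3, 1/15]
P^3 =
  0: [572/1125, 478/1125, 1/15]
  1: [1204/3375, 1946/3375, 1/15]
  2: [76/225, 134/225, 1/15]
P^4 =
  0: [7876/16875, 7874/16875, 1/15]
  1: [19532/50625, 27718/50625, 1/15]
  2: [1268/3375, 1882/3375, 1/15]

(P^4)[0 -> 1] = 7874/16875

Answer: 7874/16875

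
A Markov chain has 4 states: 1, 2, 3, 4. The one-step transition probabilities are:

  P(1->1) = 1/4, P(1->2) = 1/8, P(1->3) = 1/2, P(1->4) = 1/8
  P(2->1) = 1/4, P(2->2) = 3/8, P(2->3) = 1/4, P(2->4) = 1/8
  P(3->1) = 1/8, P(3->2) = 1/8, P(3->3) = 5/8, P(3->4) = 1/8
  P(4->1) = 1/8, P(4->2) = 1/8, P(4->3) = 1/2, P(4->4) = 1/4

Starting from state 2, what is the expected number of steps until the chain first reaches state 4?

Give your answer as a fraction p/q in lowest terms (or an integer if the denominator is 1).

Answer: 8

Derivation:
Let h_i = expected steps to first reach 4 from state i.
Boundary: h_4 = 0.
First-step equations for the other states:
  h_1 = 1 + 1/4*h_1 + 1/8*h_2 + 1/2*h_3 + 1/8*h_4
  h_2 = 1 + 1/4*h_1 + 3/8*h_2 + 1/4*h_3 + 1/8*h_4
  h_3 = 1 + 1/8*h_1 + 1/8*h_2 + 5/8*h_3 + 1/8*h_4

Substituting h_4 = 0 and rearranging gives the linear system (I - Q) h = 1:
  [3/4, -1/8, -1/2] . (h_1, h_2, h_3) = 1
  [-1/4, 5/8, -1/4] . (h_1, h_2, h_3) = 1
  [-1/8, -1/8, 3/8] . (h_1, h_2, h_3) = 1

Solving yields:
  h_1 = 8
  h_2 = 8
  h_3 = 8

Starting state is 2, so the expected hitting time is h_2 = 8.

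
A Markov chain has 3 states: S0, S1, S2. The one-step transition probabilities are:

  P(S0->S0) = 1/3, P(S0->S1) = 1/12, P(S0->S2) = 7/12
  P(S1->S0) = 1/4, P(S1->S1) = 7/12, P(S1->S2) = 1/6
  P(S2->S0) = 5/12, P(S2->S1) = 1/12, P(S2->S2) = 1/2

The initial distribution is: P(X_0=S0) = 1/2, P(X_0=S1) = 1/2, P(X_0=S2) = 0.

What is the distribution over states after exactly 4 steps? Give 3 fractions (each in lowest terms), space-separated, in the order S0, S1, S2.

Answer: 14641/41472 3/16 19055/41472

Derivation:
Propagating the distribution step by step (d_{t+1} = d_t * P):
d_0 = (S0=1/2, S1=1/2, S2=0)
  d_1[S0] = 1/2*1/3 + 1/2*1/4 + 0*5/12 = 7/24
  d_1[S1] = 1/2*1/12 + 1/2*7/12 + 0*1/12 = 1/3
  d_1[S2] = 1/2*7/12 + 1/2*1/6 + 0*1/2 = 3/8
d_1 = (S0=7/24, S1=1/3, S2=3/8)
  d_2[S0] = 7/24*1/3 + 1/3*1/4 + 3/8*5/12 = 97/288
  d_2[S1] = 7/24*1/12 + 1/3*7/12 + 3/8*1/12 = 1/4
  d_2[S2] = 7/24*7/12 + 1/3*1/6 + 3/8*1/2 = 119/288
d_2 = (S0=97/288, S1=1/4, S2=119/288)
  d_3[S0] = 97/288*1/3 + 1/4*1/4 + 119/288*5/12 = 1199/3456
  d_3[S1] = 97/288*1/12 + 1/4*7/12 + 119/288*1/12 = 5/24
  d_3[S2] = 97/288*7/12 + 1/4*1/6 + 119/288*1/2 = 1537/3456
d_3 = (S0=1199/3456, S1=5/24, S2=1537/3456)
  d_4[S0] = 1199/3456*1/3 + 5/24*1/4 + 1537/3456*5/12 = 14641/41472
  d_4[S1] = 1199/3456*1/12 + 5/24*7/12 + 1537/3456*1/12 = 3/16
  d_4[S2] = 1199/3456*7/12 + 5/24*1/6 + 1537/3456*1/2 = 19055/41472
d_4 = (S0=14641/41472, S1=3/16, S2=19055/41472)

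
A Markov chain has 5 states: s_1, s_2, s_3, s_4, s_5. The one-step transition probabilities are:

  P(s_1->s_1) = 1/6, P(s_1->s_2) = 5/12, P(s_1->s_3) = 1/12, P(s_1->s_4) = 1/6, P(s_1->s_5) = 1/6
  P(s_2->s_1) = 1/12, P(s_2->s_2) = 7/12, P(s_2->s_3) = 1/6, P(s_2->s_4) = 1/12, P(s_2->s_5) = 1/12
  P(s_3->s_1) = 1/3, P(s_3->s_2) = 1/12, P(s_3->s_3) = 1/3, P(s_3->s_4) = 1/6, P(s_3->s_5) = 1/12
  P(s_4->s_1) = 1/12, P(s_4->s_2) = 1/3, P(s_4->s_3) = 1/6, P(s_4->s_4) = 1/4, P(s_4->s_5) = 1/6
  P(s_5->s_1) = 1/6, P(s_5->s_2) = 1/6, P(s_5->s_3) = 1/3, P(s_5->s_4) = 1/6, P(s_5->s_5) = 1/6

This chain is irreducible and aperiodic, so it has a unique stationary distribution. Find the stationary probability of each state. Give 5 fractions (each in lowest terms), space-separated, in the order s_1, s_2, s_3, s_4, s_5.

Answer: 16/101 37/101 21/101 15/101 12/101

Derivation:
The stationary distribution satisfies pi = pi * P, i.e.:
  pi_s_1 = 1/6*pi_s_1 + 1/12*pi_s_2 + 1/3*pi_s_3 + 1/12*pi_s_4 + 1/6*pi_s_5
  pi_s_2 = 5/12*pi_s_1 + 7/12*pi_s_2 + 1/12*pi_s_3 + 1/3*pi_s_4 + 1/6*pi_s_5
  pi_s_3 = 1/12*pi_s_1 + 1/6*pi_s_2 + 1/3*pi_s_3 + 1/6*pi_s_4 + 1/3*pi_s_5
  pi_s_4 = 1/6*pi_s_1 + 1/12*pi_s_2 + 1/6*pi_s_3 + 1/4*pi_s_4 + 1/6*pi_s_5
  pi_s_5 = 1/6*pi_s_1 + 1/12*pi_s_2 + 1/12*pi_s_3 + 1/6*pi_s_4 + 1/6*pi_s_5
with normalization: pi_s_1 + pi_s_2 + pi_s_3 + pi_s_4 + pi_s_5 = 1.

Using the first 4 balance equations plus normalization, the linear system A*pi = b is:
  [-5/6, 1/12, 1/3, 1/12, 1/6] . pi = 0
  [5/12, -5/12, 1/12, 1/3, 1/6] . pi = 0
  [1/12, 1/6, -2/3, 1/6, 1/3] . pi = 0
  [1/6, 1/12, 1/6, -3/4, 1/6] . pi = 0
  [1, 1, 1, 1, 1] . pi = 1

Solving yields:
  pi_s_1 = 16/101
  pi_s_2 = 37/101
  pi_s_3 = 21/101
  pi_s_4 = 15/101
  pi_s_5 = 12/101

Verification (pi * P):
  16/101*1/6 + 37/101*1/12 + 21/101*1/3 + 15/101*1/12 + 12/101*1/6 = 16/101 = pi_s_1  (ok)
  16/101*5/12 + 37/101*7/12 + 21/101*1/12 + 15/101*1/3 + 12/101*1/6 = 37/101 = pi_s_2  (ok)
  16/101*1/12 + 37/101*1/6 + 21/101*1/3 + 15/101*1/6 + 12/101*1/3 = 21/101 = pi_s_3  (ok)
  16/101*1/6 + 37/101*1/12 + 21/101*1/6 + 15/101*1/4 + 12/101*1/6 = 15/101 = pi_s_4  (ok)
  16/101*1/6 + 37/101*1/12 + 21/101*1/12 + 15/101*1/6 + 12/101*1/6 = 12/101 = pi_s_5  (ok)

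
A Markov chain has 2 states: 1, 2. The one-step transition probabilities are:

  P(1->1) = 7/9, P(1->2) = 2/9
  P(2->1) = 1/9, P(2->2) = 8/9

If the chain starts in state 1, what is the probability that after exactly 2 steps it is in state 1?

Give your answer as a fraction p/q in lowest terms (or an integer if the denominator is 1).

Computing P^2 by repeated multiplication:
P^1 =
  1: [7/9, 2/9]
  2: [1/9, 8/9]
P^2 =
  1: [17/27, 10/27]
  2: [5/27, 22/27]

(P^2)[1 -> 1] = 17/27

Answer: 17/27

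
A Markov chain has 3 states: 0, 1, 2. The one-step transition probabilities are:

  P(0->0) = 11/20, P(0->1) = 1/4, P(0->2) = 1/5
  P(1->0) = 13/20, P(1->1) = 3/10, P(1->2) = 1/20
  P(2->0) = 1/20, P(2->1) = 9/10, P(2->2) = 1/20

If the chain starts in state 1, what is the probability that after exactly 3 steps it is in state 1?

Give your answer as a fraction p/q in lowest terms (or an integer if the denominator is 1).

Answer: 1443/4000

Derivation:
Computing P^3 by repeated multiplication:
P^1 =
  0: [11/20, 1/4, 1/5]
  1: [13/20, 3/10, 1/20]
  2: [1/20, 9/10, 1/20]
P^2 =
  0: [19/40, 157/400, 53/400]
  1: [111/200, 119/400, 59/400]
  2: [123/200, 131/400, 23/400]
P^3 =
  0: [523/1000, 1423/4000, 97/800]
  1: [253/500, 1443/4000, 533/4000]
  2: [277/500, 243/800, 569/4000]

(P^3)[1 -> 1] = 1443/4000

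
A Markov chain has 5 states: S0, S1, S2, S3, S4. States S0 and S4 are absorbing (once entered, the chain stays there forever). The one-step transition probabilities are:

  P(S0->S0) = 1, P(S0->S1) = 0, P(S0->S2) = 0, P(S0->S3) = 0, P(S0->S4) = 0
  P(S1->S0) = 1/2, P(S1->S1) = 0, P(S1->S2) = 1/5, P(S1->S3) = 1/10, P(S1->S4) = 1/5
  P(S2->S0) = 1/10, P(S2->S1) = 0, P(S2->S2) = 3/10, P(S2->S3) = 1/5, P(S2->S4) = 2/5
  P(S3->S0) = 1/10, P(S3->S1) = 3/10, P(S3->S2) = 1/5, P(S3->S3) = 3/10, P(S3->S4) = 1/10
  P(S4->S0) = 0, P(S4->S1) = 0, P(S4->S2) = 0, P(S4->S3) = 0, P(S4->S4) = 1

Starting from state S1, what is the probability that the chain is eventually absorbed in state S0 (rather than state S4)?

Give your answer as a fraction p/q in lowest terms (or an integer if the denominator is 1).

Answer: 84/139

Derivation:
Let a_i = P(absorbed in S0 | start in state i).
Boundary conditions: a_S0 = 1, a_S4 = 0.
For each transient state i, a_i = sum_j P(i->j) * a_j:
  a_S1 = 1/2*a_S0 + 0*a_S1 + 1/5*a_S2 + 1/10*a_S3 + 1/5*a_S4
  a_S2 = 1/10*a_S0 + 0*a_S1 + 3/10*a_S2 + 1/5*a_S3 + 2/5*a_S4
  a_S3 = 1/10*a_S0 + 3/10*a_S1 + 1/5*a_S2 + 3/10*a_S3 + 1/10*a_S4

Substituting a_S0 = 1 and a_S4 = 0, rearrange to (I - Q) a = r where r[i] = P(i -> S0):
  [1, -1/5, -1/10] . (a_S1, a_S2, a_S3) = 1/2
  [0, 7/10, -1/5] . (a_S1, a_S2, a_S3) = 1/10
  [-3/10, -1/5, 7/10] . (a_S1, a_S2, a_S3) = 1/10

Solving yields:
  a_S1 = 84/139
  a_S2 = 39/139
  a_S3 = 67/139

Starting state is S1, so the absorption probability is a_S1 = 84/139.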